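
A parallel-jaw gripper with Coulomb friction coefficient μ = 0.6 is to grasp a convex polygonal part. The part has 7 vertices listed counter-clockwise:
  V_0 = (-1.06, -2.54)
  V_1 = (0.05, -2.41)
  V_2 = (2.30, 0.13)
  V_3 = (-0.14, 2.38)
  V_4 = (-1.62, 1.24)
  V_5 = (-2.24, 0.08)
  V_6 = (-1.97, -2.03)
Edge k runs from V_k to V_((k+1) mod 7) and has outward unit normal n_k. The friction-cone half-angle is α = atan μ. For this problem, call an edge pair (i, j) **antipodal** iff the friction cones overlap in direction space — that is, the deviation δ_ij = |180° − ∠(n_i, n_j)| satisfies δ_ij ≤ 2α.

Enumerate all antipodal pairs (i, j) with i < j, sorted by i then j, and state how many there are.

α = atan 0.6 = 30.96°;  2α = 61.93°
n_0 = (+0.1163, -0.9932)
n_1 = (+0.7485, -0.6631)
n_2 = (+0.6779, +0.7351)
n_3 = (-0.6102, +0.7922)
n_4 = (-0.8819, +0.4714)
n_5 = (-0.9919, -0.1269)
n_6 = (-0.4889, -0.8723)
  (0,1): δ = 138.22°  ·
  (0,2): δ = 49.36°  ✓
  (0,3): δ = 30.93°  ✓
  (0,4): δ = 55.20°  ✓
  (0,5): δ = 90.61°  ·
  (0,6): δ = 144.05°  ·
  (1,2): δ = 91.14°  ·
  (1,3): δ = 10.86°  ✓
  (1,4): δ = 13.41°  ✓
  (1,5): δ = 48.83°  ✓
  (1,6): δ = 102.27°  ·
  (2,3): δ = 99.71°  ·
  (2,4): δ = 75.44°  ·
  (2,5): δ = 40.03°  ✓
  (2,6): δ = 13.41°  ✓
  (3,4): δ = 155.73°  ·
  (3,5): δ = 120.31°  ·
  (3,6): δ = 66.87°  ·
  (4,5): δ = 144.58°  ·
  (4,6): δ = 91.14°  ·
  (5,6): δ = 126.56°  ·
antipodal pairs: 8

count = 8; pairs: (0,2), (0,3), (0,4), (1,3), (1,4), (1,5), (2,5), (2,6)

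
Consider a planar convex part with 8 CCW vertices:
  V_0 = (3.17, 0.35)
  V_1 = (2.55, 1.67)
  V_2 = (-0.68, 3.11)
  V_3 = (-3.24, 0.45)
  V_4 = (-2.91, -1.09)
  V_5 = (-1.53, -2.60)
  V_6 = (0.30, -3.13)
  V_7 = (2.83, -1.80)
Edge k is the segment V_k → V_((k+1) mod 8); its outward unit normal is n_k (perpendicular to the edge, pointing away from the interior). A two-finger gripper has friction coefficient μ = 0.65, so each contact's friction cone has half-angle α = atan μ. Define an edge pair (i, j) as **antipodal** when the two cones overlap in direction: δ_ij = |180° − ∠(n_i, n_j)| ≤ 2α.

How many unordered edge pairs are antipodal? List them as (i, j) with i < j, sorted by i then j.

count = 12; pairs: (0,3), (0,4), (0,5), (1,3), (1,4), (1,5), (1,6), (2,5), (2,6), (2,7), (3,7), (4,7)

α = atan 0.65 = 33.02°;  2α = 66.05°
n_0 = (+0.9051, +0.4251)
n_1 = (+0.4072, +0.9133)
n_2 = (-0.7205, +0.6934)
n_3 = (-0.9778, -0.2095)
n_4 = (-0.7382, -0.6746)
n_5 = (-0.2782, -0.9605)
n_6 = (+0.4653, -0.8851)
n_7 = (+0.9877, -0.1562)
  (0,1): δ = 139.19°  ·
  (0,2): δ = 69.06°  ·
  (0,3): δ = 13.06°  ✓
  (0,4): δ = 17.27°  ✓
  (0,5): δ = 48.69°  ✓
  (0,6): δ = 92.57°  ·
  (0,7): δ = 145.85°  ·
  (1,2): δ = 109.87°  ·
  (1,3): δ = 53.88°  ✓
  (1,4): δ = 23.55°  ✓
  (1,5): δ = 7.88°  ✓
  (1,6): δ = 51.76°  ✓
  (1,7): δ = 105.04°  ·
  (2,3): δ = 124.00°  ·
  (2,4): δ = 93.67°  ·
  (2,5): δ = 62.25°  ✓
  (2,6): δ = 18.37°  ✓
  (2,7): δ = 34.92°  ✓
  (3,4): δ = 149.67°  ·
  (3,5): δ = 118.25°  ·
  (3,6): δ = 74.36°  ·
  (3,7): δ = 21.08°  ✓
  (4,5): δ = 148.58°  ·
  (4,6): δ = 104.69°  ·
  (4,7): δ = 51.41°  ✓
  (5,6): δ = 136.12°  ·
  (5,7): δ = 82.83°  ·
  (6,7): δ = 126.72°  ·
antipodal pairs: 12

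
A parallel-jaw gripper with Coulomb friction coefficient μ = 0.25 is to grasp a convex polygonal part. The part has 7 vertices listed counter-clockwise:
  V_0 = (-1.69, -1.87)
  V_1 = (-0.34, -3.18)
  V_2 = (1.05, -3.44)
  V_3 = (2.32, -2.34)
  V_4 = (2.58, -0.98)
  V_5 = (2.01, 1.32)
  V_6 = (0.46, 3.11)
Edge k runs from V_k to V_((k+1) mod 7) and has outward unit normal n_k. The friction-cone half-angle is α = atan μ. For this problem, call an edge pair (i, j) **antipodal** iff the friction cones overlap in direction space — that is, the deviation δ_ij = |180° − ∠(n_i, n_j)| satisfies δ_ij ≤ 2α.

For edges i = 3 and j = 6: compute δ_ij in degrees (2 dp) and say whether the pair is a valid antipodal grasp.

δ = 12.53°, valid

α = atan 0.25 = 14.04°;  2α = 28.07°
edge 3: e_3 = (+0.26, +1.36);  n_3 = (+0.9822, -0.1878)
edge 6: e_6 = (-2.15, -4.98);  n_6 = (-0.9181, +0.3964)
∠(n_3, n_6) = 167.47°
δ = |180° − 167.47°| = 12.53°
12.53° ≤ 2α = 28.07°  →  valid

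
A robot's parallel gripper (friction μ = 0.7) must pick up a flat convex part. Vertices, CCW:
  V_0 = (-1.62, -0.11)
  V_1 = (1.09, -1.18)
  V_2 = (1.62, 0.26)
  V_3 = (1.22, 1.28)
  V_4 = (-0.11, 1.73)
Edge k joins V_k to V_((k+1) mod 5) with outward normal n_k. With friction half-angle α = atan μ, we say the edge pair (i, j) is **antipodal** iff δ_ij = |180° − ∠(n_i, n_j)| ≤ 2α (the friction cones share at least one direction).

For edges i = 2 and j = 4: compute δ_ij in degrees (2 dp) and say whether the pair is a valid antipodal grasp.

δ = 60.79°, valid

α = atan 0.7 = 34.99°;  2α = 69.98°
edge 2: e_2 = (-0.40, +1.02);  n_2 = (+0.9310, +0.3651)
edge 4: e_4 = (-1.51, -1.84);  n_4 = (-0.7730, +0.6344)
∠(n_2, n_4) = 119.21°
δ = |180° − 119.21°| = 60.79°
60.79° ≤ 2α = 69.98°  →  valid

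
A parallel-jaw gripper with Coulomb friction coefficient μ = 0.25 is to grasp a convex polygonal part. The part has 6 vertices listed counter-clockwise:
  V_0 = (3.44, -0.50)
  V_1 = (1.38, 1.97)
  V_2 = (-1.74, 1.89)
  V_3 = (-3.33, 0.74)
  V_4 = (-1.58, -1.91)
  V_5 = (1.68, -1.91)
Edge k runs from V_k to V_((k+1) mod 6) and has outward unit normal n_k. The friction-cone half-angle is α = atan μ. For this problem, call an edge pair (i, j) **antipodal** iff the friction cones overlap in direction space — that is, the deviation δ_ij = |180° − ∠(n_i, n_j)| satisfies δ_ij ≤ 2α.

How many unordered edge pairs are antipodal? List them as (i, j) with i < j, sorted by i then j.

count = 3; pairs: (0,3), (1,4), (2,5)

α = atan 0.25 = 14.04°;  2α = 28.07°
n_0 = (+0.7680, +0.6405)
n_1 = (-0.0256, +0.9997)
n_2 = (-0.5860, +0.8103)
n_3 = (-0.8345, -0.5511)
n_4 = (+0.0000, -1.0000)
n_5 = (+0.6252, -0.7804)
  (0,1): δ = 128.36°  ·
  (0,2): δ = 93.95°  ·
  (0,3): δ = 6.39°  ✓
  (0,4): δ = 50.17°  ·
  (0,5): δ = 88.87°  ·
  (1,2): δ = 145.59°  ·
  (1,3): δ = 58.03°  ·
  (1,4): δ = 1.47°  ✓
  (1,5): δ = 37.23°  ·
  (2,3): δ = 92.44°  ·
  (2,4): δ = 35.88°  ·
  (2,5): δ = 2.82°  ✓
  (3,4): δ = 123.44°  ·
  (3,5): δ = 84.74°  ·
  (4,5): δ = 141.30°  ·
antipodal pairs: 3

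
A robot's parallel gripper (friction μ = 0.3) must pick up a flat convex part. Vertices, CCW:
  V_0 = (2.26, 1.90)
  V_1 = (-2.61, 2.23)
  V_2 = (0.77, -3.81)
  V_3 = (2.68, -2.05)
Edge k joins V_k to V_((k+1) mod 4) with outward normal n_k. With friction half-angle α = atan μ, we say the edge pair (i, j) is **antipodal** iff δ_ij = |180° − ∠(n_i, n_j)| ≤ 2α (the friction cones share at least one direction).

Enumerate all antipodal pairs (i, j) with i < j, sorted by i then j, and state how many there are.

count = 1; pairs: (1,3)

α = atan 0.3 = 16.70°;  2α = 33.40°
n_0 = (+0.0676, +0.9977)
n_1 = (-0.8727, -0.4883)
n_2 = (+0.6776, -0.7354)
n_3 = (+0.9944, +0.1057)
  (0,1): δ = 56.89°  ·
  (0,2): δ = 46.54°  ·
  (0,3): δ = 99.95°  ·
  (1,2): δ = 76.57°  ·
  (1,3): δ = 23.16°  ✓
  (2,3): δ = 126.59°  ·
antipodal pairs: 1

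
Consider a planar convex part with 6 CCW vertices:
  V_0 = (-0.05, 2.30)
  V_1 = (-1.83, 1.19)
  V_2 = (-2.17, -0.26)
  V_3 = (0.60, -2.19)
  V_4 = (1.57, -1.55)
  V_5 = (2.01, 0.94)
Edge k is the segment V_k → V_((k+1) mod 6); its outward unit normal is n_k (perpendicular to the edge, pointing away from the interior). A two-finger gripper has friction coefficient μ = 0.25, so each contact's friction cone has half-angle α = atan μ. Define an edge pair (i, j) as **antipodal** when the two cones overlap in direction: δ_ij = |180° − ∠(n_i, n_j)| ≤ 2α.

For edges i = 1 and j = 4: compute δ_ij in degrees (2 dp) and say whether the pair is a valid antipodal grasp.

α = atan 0.25 = 14.04°;  2α = 28.07°
edge 1: e_1 = (-0.34, -1.45);  n_1 = (-0.9736, +0.2283)
edge 4: e_4 = (+0.44, +2.49);  n_4 = (+0.9847, -0.1740)
∠(n_1, n_4) = 176.82°
δ = |180° − 176.82°| = 3.18°
3.18° ≤ 2α = 28.07°  →  valid

δ = 3.18°, valid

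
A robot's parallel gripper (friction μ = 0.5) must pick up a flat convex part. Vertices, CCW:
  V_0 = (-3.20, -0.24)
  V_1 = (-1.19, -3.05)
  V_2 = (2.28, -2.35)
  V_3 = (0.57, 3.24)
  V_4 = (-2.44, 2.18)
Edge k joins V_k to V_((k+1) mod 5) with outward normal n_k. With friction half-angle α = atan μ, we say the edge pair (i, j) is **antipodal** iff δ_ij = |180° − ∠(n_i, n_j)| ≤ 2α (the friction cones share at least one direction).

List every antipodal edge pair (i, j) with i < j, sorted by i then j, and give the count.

count = 3; pairs: (0,2), (1,3), (2,4)

α = atan 0.5 = 26.57°;  2α = 53.13°
n_0 = (-0.8133, -0.5818)
n_1 = (+0.1977, -0.9803)
n_2 = (+0.9563, +0.2925)
n_3 = (-0.3322, +0.9432)
n_4 = (-0.9541, +0.2996)
  (0,1): δ = 114.17°  ·
  (0,2): δ = 18.57°  ✓
  (0,3): δ = 73.82°  ·
  (0,4): δ = 126.99°  ·
  (1,2): δ = 84.40°  ·
  (1,3): δ = 8.00°  ✓
  (1,4): δ = 61.16°  ·
  (2,3): δ = 87.61°  ·
  (2,4): δ = 34.44°  ✓
  (3,4): δ = 126.84°  ·
antipodal pairs: 3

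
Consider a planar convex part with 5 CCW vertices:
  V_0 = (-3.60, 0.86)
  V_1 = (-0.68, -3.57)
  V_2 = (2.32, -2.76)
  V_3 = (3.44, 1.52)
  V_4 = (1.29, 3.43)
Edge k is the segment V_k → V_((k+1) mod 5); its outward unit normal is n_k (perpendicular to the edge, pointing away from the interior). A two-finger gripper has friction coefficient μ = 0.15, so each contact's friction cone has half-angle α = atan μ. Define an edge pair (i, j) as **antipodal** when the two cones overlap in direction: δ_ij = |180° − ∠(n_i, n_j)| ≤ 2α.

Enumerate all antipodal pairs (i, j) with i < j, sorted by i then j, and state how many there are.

α = atan 0.15 = 8.53°;  2α = 17.06°
n_0 = (-0.8349, -0.5503)
n_1 = (+0.2607, -0.9654)
n_2 = (+0.9674, -0.2532)
n_3 = (+0.6641, +0.7476)
n_4 = (-0.4652, +0.8852)
  (0,1): δ = 108.28°  ·
  (0,2): δ = 48.06°  ·
  (0,3): δ = 14.99°  ✓
  (0,4): δ = 84.33°  ·
  (1,2): δ = 119.77°  ·
  (1,3): δ = 56.73°  ·
  (1,4): δ = 12.62°  ✓
  (2,3): δ = 116.95°  ·
  (2,4): δ = 47.61°  ·
  (3,4): δ = 110.66°  ·
antipodal pairs: 2

count = 2; pairs: (0,3), (1,4)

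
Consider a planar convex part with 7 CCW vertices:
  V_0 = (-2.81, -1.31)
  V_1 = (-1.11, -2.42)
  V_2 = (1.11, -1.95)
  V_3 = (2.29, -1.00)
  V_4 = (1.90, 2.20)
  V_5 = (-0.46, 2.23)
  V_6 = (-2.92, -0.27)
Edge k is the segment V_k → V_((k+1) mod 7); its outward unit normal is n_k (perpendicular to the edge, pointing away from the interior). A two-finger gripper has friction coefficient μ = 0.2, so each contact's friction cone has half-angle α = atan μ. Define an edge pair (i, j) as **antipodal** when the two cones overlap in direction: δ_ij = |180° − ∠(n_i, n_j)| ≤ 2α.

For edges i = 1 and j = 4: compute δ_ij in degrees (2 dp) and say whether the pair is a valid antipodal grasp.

α = atan 0.2 = 11.31°;  2α = 22.62°
edge 1: e_1 = (+2.22, +0.47);  n_1 = (+0.2071, -0.9783)
edge 4: e_4 = (-2.36, +0.03);  n_4 = (+0.0127, +0.9999)
∠(n_1, n_4) = 167.32°
δ = |180° − 167.32°| = 12.68°
12.68° ≤ 2α = 22.62°  →  valid

δ = 12.68°, valid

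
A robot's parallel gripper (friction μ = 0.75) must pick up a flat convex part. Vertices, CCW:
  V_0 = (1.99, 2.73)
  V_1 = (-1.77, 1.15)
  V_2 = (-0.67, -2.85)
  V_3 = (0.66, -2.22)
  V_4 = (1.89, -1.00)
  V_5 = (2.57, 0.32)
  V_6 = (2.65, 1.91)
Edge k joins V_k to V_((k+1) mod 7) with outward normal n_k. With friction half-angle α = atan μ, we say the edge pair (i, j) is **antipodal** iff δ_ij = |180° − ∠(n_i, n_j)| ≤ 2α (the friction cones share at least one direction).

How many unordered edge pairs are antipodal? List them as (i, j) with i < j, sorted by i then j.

count = 8; pairs: (0,2), (0,3), (0,4), (0,5), (1,3), (1,4), (1,5), (1,6)

α = atan 0.75 = 36.87°;  2α = 73.74°
n_0 = (-0.3874, +0.9219)
n_1 = (-0.9642, -0.2652)
n_2 = (+0.4281, -0.9037)
n_3 = (+0.7042, -0.7100)
n_4 = (+0.8890, -0.4580)
n_5 = (+0.9987, -0.0503)
n_6 = (+0.7790, +0.6270)
  (0,1): δ = 97.42°  ·
  (0,2): δ = 2.55°  ✓
  (0,3): δ = 21.97°  ✓
  (0,4): δ = 39.95°  ✓
  (0,5): δ = 64.33°  ✓
  (0,6): δ = 106.04°  ·
  (1,2): δ = 80.03°  ·
  (1,3): δ = 60.61°  ✓
  (1,4): δ = 42.63°  ✓
  (1,5): δ = 18.26°  ✓
  (1,6): δ = 23.45°  ✓
  (2,3): δ = 160.58°  ·
  (2,4): δ = 142.60°  ·
  (2,5): δ = 118.23°  ·
  (2,6): δ = 76.52°  ·
  (3,4): δ = 162.02°  ·
  (3,5): δ = 137.65°  ·
  (3,6): δ = 95.94°  ·
  (4,5): δ = 155.63°  ·
  (4,6): δ = 113.91°  ·
  (5,6): δ = 138.29°  ·
antipodal pairs: 8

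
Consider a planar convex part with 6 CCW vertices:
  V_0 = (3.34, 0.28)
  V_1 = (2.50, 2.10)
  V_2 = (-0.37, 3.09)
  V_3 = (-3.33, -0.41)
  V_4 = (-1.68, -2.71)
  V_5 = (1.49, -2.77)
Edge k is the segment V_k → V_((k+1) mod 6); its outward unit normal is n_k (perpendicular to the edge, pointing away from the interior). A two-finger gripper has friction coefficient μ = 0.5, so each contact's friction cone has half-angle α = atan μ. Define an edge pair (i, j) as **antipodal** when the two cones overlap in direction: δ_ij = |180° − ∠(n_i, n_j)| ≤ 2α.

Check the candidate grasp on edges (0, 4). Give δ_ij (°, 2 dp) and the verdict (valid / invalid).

δ = 64.14°, invalid

α = atan 0.5 = 26.57°;  2α = 53.13°
edge 0: e_0 = (-0.84, +1.82);  n_0 = (+0.9080, +0.4191)
edge 4: e_4 = (+3.17, -0.06);  n_4 = (-0.0189, -0.9998)
∠(n_0, n_4) = 115.86°
δ = |180° − 115.86°| = 64.14°
64.14° > 2α = 53.13°  →  invalid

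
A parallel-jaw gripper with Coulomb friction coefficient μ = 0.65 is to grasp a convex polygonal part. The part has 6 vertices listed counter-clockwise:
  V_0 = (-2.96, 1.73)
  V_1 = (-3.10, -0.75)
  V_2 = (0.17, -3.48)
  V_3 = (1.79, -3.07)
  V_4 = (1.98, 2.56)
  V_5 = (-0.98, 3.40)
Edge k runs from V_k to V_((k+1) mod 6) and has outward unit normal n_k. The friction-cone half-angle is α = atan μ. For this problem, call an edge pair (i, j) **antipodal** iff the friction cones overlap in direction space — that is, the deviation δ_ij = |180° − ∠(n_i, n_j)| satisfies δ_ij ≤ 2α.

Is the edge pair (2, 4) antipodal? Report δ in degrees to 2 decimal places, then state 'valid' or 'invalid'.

α = atan 0.65 = 33.02°;  2α = 66.05°
edge 2: e_2 = (+1.62, +0.41);  n_2 = (+0.2454, -0.9694)
edge 4: e_4 = (-2.96, +0.84);  n_4 = (+0.2730, +0.9620)
∠(n_2, n_4) = 149.95°
δ = |180° − 149.95°| = 30.05°
30.05° ≤ 2α = 66.05°  →  valid

δ = 30.05°, valid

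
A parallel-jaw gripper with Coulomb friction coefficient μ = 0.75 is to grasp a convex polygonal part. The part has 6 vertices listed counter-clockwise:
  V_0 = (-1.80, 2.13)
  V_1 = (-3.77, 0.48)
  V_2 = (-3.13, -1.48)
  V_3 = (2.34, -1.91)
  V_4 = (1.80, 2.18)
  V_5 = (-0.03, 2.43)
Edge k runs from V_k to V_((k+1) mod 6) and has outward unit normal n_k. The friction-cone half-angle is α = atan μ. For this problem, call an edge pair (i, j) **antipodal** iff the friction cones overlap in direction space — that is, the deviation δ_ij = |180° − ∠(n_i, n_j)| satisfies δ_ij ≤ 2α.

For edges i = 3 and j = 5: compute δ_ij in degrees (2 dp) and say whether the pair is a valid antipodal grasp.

α = atan 0.75 = 36.87°;  2α = 73.74°
edge 3: e_3 = (-0.54, +4.09);  n_3 = (+0.9914, +0.1309)
edge 5: e_5 = (-1.77, -0.30);  n_5 = (-0.1671, +0.9859)
∠(n_3, n_5) = 92.10°
δ = |180° − 92.10°| = 87.90°
87.90° > 2α = 73.74°  →  invalid

δ = 87.90°, invalid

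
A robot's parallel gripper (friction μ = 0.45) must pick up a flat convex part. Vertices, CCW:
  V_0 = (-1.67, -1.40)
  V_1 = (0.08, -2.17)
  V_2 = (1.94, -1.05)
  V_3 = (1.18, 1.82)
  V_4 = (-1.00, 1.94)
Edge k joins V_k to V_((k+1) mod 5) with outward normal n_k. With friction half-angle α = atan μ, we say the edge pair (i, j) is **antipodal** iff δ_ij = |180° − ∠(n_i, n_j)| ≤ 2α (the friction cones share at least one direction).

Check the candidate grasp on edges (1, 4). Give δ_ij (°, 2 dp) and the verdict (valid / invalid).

δ = 47.60°, valid

α = atan 0.45 = 24.23°;  2α = 48.46°
edge 1: e_1 = (+1.86, +1.12);  n_1 = (+0.5158, -0.8567)
edge 4: e_4 = (-0.67, -3.34);  n_4 = (-0.9805, +0.1967)
∠(n_1, n_4) = 132.40°
δ = |180° − 132.40°| = 47.60°
47.60° ≤ 2α = 48.46°  →  valid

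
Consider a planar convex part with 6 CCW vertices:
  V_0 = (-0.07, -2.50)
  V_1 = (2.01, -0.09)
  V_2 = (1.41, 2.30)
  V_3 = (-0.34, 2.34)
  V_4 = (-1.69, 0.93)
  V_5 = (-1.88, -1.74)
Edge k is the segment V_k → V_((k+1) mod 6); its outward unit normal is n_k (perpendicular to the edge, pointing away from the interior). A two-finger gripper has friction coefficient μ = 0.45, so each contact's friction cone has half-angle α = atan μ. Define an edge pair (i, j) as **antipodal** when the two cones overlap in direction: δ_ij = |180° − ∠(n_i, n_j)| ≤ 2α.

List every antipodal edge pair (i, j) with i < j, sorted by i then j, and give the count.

α = atan 0.45 = 24.23°;  2α = 48.46°
n_0 = (+0.7570, -0.6534)
n_1 = (+0.9699, +0.2435)
n_2 = (+0.0229, +0.9997)
n_3 = (-0.7223, +0.6916)
n_4 = (-0.9975, +0.0710)
n_5 = (-0.3871, -0.9220)
  (0,1): δ = 125.11°  ·
  (0,2): δ = 50.51°  ·
  (0,3): δ = 2.96°  ✓
  (0,4): δ = 36.73°  ✓
  (0,5): δ = 108.02°  ·
  (1,2): δ = 105.40°  ·
  (1,3): δ = 57.85°  ·
  (1,4): δ = 18.16°  ✓
  (1,5): δ = 53.13°  ·
  (2,3): δ = 132.45°  ·
  (2,4): δ = 92.76°  ·
  (2,5): δ = 21.47°  ✓
  (3,4): δ = 140.32°  ·
  (3,5): δ = 69.02°  ·
  (4,5): δ = 108.71°  ·
antipodal pairs: 4

count = 4; pairs: (0,3), (0,4), (1,4), (2,5)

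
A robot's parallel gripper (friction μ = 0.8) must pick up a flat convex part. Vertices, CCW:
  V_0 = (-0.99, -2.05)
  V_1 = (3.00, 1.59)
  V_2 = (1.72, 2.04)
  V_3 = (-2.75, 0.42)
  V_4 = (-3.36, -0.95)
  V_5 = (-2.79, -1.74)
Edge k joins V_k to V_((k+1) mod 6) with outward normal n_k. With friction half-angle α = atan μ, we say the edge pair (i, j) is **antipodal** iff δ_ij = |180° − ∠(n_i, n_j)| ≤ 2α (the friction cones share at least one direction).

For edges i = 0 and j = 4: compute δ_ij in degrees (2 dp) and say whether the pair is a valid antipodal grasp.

α = atan 0.8 = 38.66°;  2α = 77.32°
edge 0: e_0 = (+3.99, +3.64);  n_0 = (+0.6740, -0.7388)
edge 4: e_4 = (+0.57, -0.79);  n_4 = (-0.8109, -0.5851)
∠(n_0, n_4) = 96.56°
δ = |180° − 96.56°| = 83.44°
83.44° > 2α = 77.32°  →  invalid

δ = 83.44°, invalid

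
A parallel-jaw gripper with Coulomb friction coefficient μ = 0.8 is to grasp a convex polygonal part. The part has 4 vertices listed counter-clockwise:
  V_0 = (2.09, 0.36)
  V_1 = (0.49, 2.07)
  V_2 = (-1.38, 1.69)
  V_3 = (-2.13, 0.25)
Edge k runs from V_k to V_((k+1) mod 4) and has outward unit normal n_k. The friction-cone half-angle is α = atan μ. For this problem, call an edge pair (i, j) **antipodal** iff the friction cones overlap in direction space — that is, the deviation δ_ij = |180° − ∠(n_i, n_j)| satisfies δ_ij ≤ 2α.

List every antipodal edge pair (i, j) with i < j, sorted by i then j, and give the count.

α = atan 0.8 = 38.66°;  2α = 77.32°
n_0 = (+0.7302, +0.6832)
n_1 = (-0.1991, +0.9800)
n_2 = (-0.8869, +0.4619)
n_3 = (+0.0261, -0.9997)
  (0,1): δ = 121.61°  ·
  (0,2): δ = 70.61°  ✓
  (0,3): δ = 48.40°  ✓
  (1,2): δ = 129.00°  ·
  (1,3): δ = 9.99°  ✓
  (2,3): δ = 60.99°  ✓
antipodal pairs: 4

count = 4; pairs: (0,2), (0,3), (1,3), (2,3)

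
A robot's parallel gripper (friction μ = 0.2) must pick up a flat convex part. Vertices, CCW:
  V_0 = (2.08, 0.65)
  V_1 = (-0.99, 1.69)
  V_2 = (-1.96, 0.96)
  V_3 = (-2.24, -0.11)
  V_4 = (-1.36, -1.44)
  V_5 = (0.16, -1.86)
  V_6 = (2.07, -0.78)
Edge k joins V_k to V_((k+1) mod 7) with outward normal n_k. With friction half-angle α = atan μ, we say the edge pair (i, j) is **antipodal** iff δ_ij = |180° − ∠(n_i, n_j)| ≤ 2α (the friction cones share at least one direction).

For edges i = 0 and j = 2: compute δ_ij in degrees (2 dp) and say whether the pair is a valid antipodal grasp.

α = atan 0.2 = 11.31°;  2α = 22.62°
edge 0: e_0 = (-3.07, +1.04);  n_0 = (+0.3209, +0.9471)
edge 2: e_2 = (-0.28, -1.07);  n_2 = (-0.9674, +0.2532)
∠(n_0, n_2) = 94.05°
δ = |180° − 94.05°| = 85.95°
85.95° > 2α = 22.62°  →  invalid

δ = 85.95°, invalid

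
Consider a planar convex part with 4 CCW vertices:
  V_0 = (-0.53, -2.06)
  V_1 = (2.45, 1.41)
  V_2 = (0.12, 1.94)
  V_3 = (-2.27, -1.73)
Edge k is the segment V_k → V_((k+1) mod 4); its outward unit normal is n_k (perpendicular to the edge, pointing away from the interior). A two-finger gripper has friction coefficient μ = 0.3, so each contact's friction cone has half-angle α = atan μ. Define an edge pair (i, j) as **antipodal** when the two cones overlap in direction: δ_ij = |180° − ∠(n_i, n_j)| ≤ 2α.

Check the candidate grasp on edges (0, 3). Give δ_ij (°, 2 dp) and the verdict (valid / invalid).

δ = 119.92°, invalid

α = atan 0.3 = 16.70°;  2α = 33.40°
edge 0: e_0 = (+2.98, +3.47);  n_0 = (+0.7586, -0.6515)
edge 3: e_3 = (+1.74, -0.33);  n_3 = (-0.1863, -0.9825)
∠(n_0, n_3) = 60.08°
δ = |180° − 60.08°| = 119.92°
119.92° > 2α = 33.40°  →  invalid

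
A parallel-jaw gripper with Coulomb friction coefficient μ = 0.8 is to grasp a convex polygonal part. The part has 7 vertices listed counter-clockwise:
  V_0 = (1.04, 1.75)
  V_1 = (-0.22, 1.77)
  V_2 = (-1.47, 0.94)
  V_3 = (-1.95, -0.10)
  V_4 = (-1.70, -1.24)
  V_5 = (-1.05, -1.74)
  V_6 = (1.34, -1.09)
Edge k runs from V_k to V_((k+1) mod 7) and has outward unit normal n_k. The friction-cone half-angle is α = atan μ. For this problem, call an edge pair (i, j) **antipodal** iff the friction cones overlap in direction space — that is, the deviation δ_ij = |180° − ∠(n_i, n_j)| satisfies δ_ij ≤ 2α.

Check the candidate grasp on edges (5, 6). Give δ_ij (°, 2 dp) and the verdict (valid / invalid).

α = atan 0.8 = 38.66°;  2α = 77.32°
edge 5: e_5 = (+2.39, +0.65);  n_5 = (+0.2624, -0.9649)
edge 6: e_6 = (-0.30, +2.84);  n_6 = (+0.9945, +0.1050)
∠(n_5, n_6) = 80.82°
δ = |180° − 80.82°| = 99.18°
99.18° > 2α = 77.32°  →  invalid

δ = 99.18°, invalid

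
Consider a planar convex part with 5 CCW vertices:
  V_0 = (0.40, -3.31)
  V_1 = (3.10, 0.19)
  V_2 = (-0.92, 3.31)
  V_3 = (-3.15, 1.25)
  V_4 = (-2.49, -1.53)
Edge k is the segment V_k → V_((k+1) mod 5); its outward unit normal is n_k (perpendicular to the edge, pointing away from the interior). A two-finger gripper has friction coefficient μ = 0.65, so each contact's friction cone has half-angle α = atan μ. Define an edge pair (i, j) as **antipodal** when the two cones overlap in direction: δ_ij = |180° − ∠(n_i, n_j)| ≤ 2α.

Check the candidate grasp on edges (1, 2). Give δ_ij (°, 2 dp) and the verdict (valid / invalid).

δ = 99.45°, invalid

α = atan 0.65 = 33.02°;  2α = 66.05°
edge 1: e_1 = (-4.02, +3.12);  n_1 = (+0.6131, +0.7900)
edge 2: e_2 = (-2.23, -2.06);  n_2 = (-0.6786, +0.7346)
∠(n_1, n_2) = 80.55°
δ = |180° − 80.55°| = 99.45°
99.45° > 2α = 66.05°  →  invalid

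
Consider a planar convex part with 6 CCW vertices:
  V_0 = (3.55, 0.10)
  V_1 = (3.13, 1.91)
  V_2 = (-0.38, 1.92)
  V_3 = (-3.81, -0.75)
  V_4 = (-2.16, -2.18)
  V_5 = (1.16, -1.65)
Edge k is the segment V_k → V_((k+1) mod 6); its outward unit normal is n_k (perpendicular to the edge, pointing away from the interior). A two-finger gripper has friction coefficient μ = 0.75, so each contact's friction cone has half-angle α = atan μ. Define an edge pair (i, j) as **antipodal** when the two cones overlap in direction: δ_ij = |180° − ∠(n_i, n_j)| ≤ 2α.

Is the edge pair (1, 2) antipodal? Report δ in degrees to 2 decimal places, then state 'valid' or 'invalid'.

α = atan 0.75 = 36.87°;  2α = 73.74°
edge 1: e_1 = (-3.51, +0.01);  n_1 = (+0.0028, +1.0000)
edge 2: e_2 = (-3.43, -2.67);  n_2 = (-0.6143, +0.7891)
∠(n_1, n_2) = 38.06°
δ = |180° − 38.06°| = 141.94°
141.94° > 2α = 73.74°  →  invalid

δ = 141.94°, invalid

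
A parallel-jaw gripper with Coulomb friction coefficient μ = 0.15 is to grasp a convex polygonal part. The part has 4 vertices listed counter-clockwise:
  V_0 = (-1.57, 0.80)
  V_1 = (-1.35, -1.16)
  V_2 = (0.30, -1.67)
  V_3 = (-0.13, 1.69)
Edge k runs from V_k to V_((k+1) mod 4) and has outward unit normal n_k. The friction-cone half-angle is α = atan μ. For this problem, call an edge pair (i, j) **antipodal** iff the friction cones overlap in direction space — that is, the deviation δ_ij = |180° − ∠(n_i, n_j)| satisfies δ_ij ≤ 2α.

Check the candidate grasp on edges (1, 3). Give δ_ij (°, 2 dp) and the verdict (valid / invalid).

α = atan 0.15 = 8.53°;  2α = 17.06°
edge 1: e_1 = (+1.65, -0.51);  n_1 = (-0.2953, -0.9554)
edge 3: e_3 = (-1.44, -0.89);  n_3 = (-0.5257, +0.8506)
∠(n_1, n_3) = 131.11°
δ = |180° − 131.11°| = 48.89°
48.89° > 2α = 17.06°  →  invalid

δ = 48.89°, invalid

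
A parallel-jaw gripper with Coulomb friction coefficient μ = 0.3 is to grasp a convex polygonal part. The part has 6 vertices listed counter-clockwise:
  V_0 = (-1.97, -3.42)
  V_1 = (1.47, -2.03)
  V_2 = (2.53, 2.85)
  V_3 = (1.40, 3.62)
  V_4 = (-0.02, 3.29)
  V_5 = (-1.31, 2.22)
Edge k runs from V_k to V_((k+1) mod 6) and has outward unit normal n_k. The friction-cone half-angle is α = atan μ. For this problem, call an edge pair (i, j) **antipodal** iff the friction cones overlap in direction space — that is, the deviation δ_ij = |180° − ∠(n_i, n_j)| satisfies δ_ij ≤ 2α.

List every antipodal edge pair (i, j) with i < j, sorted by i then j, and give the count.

count = 3; pairs: (0,3), (0,4), (1,5)

α = atan 0.3 = 16.70°;  2α = 33.40°
n_0 = (+0.3746, -0.9272)
n_1 = (+0.9772, -0.2123)
n_2 = (+0.5631, +0.8264)
n_3 = (-0.2264, +0.9740)
n_4 = (-0.6384, +0.7697)
n_5 = (-0.9932, +0.1162)
  (0,1): δ = 124.26°  ·
  (0,2): δ = 56.27°  ·
  (0,3): δ = 8.92°  ✓
  (0,4): δ = 17.67°  ✓
  (0,5): δ = 61.32°  ·
  (1,2): δ = 112.02°  ·
  (1,3): δ = 64.66°  ·
  (1,4): δ = 38.07°  ·
  (1,5): δ = 5.58°  ✓
  (2,3): δ = 132.65°  ·
  (2,4): δ = 106.05°  ·
  (2,5): δ = 62.40°  ·
  (3,4): δ = 153.41°  ·
  (3,5): δ = 109.76°  ·
  (4,5): δ = 136.35°  ·
antipodal pairs: 3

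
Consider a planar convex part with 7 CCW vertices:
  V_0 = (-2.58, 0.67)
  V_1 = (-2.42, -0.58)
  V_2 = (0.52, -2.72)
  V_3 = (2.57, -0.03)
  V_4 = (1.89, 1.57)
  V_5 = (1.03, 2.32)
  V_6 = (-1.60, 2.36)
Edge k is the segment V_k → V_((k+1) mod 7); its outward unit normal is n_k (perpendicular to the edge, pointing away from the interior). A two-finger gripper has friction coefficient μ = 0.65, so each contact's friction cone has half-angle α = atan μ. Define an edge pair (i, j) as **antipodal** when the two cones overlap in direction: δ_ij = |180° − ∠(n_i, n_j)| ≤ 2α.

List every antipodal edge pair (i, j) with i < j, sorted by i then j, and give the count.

α = atan 0.65 = 33.02°;  2α = 66.05°
n_0 = (-0.9919, -0.1270)
n_1 = (-0.5885, -0.8085)
n_2 = (+0.7954, -0.6061)
n_3 = (+0.9203, +0.3911)
n_4 = (+0.6573, +0.7537)
n_5 = (+0.0152, +0.9999)
n_6 = (-0.8651, +0.5016)
  (0,1): δ = 133.34°  ·
  (0,2): δ = 44.60°  ✓
  (0,3): δ = 15.73°  ✓
  (0,4): δ = 41.61°  ✓
  (0,5): δ = 81.83°  ·
  (0,6): δ = 142.60°  ·
  (1,2): δ = 91.26°  ·
  (1,3): δ = 30.92°  ✓
  (1,4): δ = 5.04°  ✓
  (1,5): δ = 35.18°  ✓
  (1,6): δ = 95.94°  ·
  (2,3): δ = 119.66°  ·
  (2,4): δ = 93.78°  ·
  (2,5): δ = 53.56°  ✓
  (2,6): δ = 7.20°  ✓
  (3,4): δ = 154.12°  ·
  (3,5): δ = 113.90°  ·
  (3,6): δ = 53.13°  ✓
  (4,5): δ = 139.78°  ·
  (4,6): δ = 79.02°  ·
  (5,6): δ = 119.24°  ·
antipodal pairs: 9

count = 9; pairs: (0,2), (0,3), (0,4), (1,3), (1,4), (1,5), (2,5), (2,6), (3,6)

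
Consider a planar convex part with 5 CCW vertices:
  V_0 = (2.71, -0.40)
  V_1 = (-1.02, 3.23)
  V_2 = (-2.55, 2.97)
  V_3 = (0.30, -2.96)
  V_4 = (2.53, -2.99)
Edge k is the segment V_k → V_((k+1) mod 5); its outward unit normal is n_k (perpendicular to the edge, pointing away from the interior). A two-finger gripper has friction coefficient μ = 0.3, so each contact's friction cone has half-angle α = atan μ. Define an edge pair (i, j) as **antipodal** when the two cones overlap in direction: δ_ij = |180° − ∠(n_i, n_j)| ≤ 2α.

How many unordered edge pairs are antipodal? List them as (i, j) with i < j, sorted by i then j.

count = 3; pairs: (0,2), (1,3), (2,4)

α = atan 0.3 = 16.70°;  2α = 33.40°
n_0 = (+0.6974, +0.7166)
n_1 = (-0.1675, +0.9859)
n_2 = (-0.9013, -0.4332)
n_3 = (-0.0135, -0.9999)
n_4 = (+0.9976, -0.0693)
  (0,1): δ = 126.13°  ·
  (0,2): δ = 20.11°  ✓
  (0,3): δ = 43.45°  ·
  (0,4): δ = 130.25°  ·
  (1,2): δ = 73.98°  ·
  (1,3): δ = 10.42°  ✓
  (1,4): δ = 76.38°  ·
  (2,3): δ = 116.44°  ·
  (2,4): δ = 29.64°  ✓
  (3,4): δ = 93.20°  ·
antipodal pairs: 3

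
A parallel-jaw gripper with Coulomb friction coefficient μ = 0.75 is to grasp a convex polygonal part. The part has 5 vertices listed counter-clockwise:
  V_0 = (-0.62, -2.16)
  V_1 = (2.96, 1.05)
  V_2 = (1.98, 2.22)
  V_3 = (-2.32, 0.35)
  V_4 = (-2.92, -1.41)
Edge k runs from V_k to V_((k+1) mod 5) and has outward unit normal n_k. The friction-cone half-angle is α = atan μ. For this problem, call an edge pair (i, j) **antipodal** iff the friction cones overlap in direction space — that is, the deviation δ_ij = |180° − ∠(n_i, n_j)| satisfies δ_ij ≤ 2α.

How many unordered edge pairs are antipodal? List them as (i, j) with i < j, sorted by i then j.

α = atan 0.75 = 36.87°;  2α = 73.74°
n_0 = (+0.6676, -0.7445)
n_1 = (+0.7666, +0.6421)
n_2 = (-0.3988, +0.9170)
n_3 = (-0.9465, +0.3227)
n_4 = (-0.3100, -0.9507)
  (0,1): δ = 91.93°  ·
  (0,2): δ = 18.38°  ✓
  (0,3): δ = 29.29°  ✓
  (0,4): δ = 120.06°  ·
  (1,2): δ = 106.45°  ·
  (1,3): δ = 58.77°  ✓
  (1,4): δ = 31.99°  ✓
  (2,3): δ = 132.33°  ·
  (2,4): δ = 41.56°  ✓
  (3,4): δ = 89.24°  ·
antipodal pairs: 5

count = 5; pairs: (0,2), (0,3), (1,3), (1,4), (2,4)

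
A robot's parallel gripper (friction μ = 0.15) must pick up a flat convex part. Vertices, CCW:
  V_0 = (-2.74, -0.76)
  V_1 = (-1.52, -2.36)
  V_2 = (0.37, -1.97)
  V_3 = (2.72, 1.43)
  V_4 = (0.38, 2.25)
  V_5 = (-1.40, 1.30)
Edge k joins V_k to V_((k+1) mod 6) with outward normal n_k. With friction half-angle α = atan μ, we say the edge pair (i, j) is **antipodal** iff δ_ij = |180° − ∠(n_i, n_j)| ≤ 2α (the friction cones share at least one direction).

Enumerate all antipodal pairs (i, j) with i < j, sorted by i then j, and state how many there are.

count = 2; pairs: (1,4), (2,5)

α = atan 0.15 = 8.53°;  2α = 17.06°
n_0 = (-0.7952, -0.6063)
n_1 = (+0.2021, -0.9794)
n_2 = (+0.8226, -0.5686)
n_3 = (+0.3307, +0.9437)
n_4 = (-0.4708, +0.8822)
n_5 = (-0.8383, +0.5453)
  (0,1): δ = 115.67°  ·
  (0,2): δ = 71.98°  ·
  (0,3): δ = 33.36°  ·
  (0,4): δ = 80.76°  ·
  (0,5): δ = 109.63°  ·
  (1,2): δ = 136.31°  ·
  (1,3): δ = 30.97°  ·
  (1,4): δ = 16.43°  ✓
  (1,5): δ = 45.30°  ·
  (2,3): δ = 74.66°  ·
  (2,4): δ = 27.26°  ·
  (2,5): δ = 1.61°  ✓
  (3,4): δ = 132.60°  ·
  (3,5): δ = 103.73°  ·
  (4,5): δ = 151.13°  ·
antipodal pairs: 2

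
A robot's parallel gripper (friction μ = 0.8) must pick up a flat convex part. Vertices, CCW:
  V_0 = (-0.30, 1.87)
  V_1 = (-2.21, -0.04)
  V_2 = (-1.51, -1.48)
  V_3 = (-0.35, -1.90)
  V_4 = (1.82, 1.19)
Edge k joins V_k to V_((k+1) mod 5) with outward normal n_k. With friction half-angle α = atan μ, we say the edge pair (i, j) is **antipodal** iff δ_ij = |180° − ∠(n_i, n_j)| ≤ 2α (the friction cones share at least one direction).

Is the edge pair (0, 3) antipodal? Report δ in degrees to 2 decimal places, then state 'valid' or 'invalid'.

α = atan 0.8 = 38.66°;  2α = 77.32°
edge 0: e_0 = (-1.91, -1.91);  n_0 = (-0.7071, +0.7071)
edge 3: e_3 = (+2.17, +3.09);  n_3 = (+0.8184, -0.5747)
∠(n_0, n_3) = 170.08°
δ = |180° − 170.08°| = 9.92°
9.92° ≤ 2α = 77.32°  →  valid

δ = 9.92°, valid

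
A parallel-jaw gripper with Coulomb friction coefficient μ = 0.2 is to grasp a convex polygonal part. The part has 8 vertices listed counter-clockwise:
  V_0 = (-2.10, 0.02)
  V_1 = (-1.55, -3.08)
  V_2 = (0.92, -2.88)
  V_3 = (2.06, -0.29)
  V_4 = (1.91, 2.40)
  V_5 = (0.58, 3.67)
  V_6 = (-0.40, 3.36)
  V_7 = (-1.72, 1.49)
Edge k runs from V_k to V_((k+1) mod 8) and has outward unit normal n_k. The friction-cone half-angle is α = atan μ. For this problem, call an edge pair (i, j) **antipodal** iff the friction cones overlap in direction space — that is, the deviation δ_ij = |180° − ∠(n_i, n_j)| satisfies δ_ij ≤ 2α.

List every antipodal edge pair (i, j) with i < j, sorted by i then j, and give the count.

count = 5; pairs: (0,3), (1,5), (2,6), (2,7), (3,7)

α = atan 0.2 = 11.31°;  2α = 22.62°
n_0 = (-0.9846, -0.1747)
n_1 = (+0.0807, -0.9967)
n_2 = (+0.9153, -0.4029)
n_3 = (+0.9984, +0.0557)
n_4 = (+0.6906, +0.7232)
n_5 = (-0.3016, +0.9534)
n_6 = (-0.8170, +0.5767)
n_7 = (-0.9682, +0.2503)
  (0,1): δ = 95.43°  ·
  (0,2): δ = 33.82°  ·
  (0,3): δ = 6.87°  ✓
  (0,4): δ = 36.26°  ·
  (0,5): δ = 97.49°  ·
  (0,6): δ = 134.72°  ·
  (0,7): δ = 155.45°  ·
  (1,2): δ = 118.39°  ·
  (1,3): δ = 91.44°  ·
  (1,4): δ = 48.31°  ·
  (1,5): δ = 12.92°  ✓
  (1,6): δ = 50.15°  ·
  (1,7): δ = 70.88°  ·
  (2,3): δ = 153.05°  ·
  (2,4): δ = 109.92°  ·
  (2,5): δ = 48.69°  ·
  (2,6): δ = 11.46°  ✓
  (2,7): δ = 9.26°  ✓
  (3,4): δ = 136.87°  ·
  (3,5): δ = 75.64°  ·
  (3,6): δ = 38.41°  ·
  (3,7): δ = 17.69°  ✓
  (4,5): δ = 118.77°  ·
  (4,6): δ = 81.54°  ·
  (4,7): δ = 60.82°  ·
  (5,6): δ = 142.77°  ·
  (5,7): δ = 122.05°  ·
  (6,7): δ = 159.28°  ·
antipodal pairs: 5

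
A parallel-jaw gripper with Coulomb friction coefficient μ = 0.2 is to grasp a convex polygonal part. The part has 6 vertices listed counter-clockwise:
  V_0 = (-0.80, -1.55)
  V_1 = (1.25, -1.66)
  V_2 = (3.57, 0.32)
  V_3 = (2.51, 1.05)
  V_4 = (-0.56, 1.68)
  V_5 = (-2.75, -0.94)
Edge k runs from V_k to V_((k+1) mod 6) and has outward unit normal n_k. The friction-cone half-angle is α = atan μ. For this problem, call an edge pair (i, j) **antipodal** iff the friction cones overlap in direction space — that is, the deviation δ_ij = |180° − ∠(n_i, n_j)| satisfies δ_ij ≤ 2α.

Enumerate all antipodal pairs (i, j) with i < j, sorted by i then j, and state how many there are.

α = atan 0.2 = 11.31°;  2α = 22.62°
n_0 = (-0.0536, -0.9986)
n_1 = (+0.6492, -0.7606)
n_2 = (+0.5672, +0.8236)
n_3 = (+0.2010, +0.9796)
n_4 = (-0.7673, +0.6413)
n_5 = (-0.2986, -0.9544)
  (0,1): δ = 136.45°  ·
  (0,2): δ = 31.48°  ·
  (0,3): δ = 8.53°  ✓
  (0,4): δ = 53.18°  ·
  (0,5): δ = 165.70°  ·
  (1,2): δ = 75.03°  ·
  (1,3): δ = 52.08°  ·
  (1,4): δ = 9.63°  ✓
  (1,5): δ = 122.15°  ·
  (2,3): δ = 157.04°  ·
  (2,4): δ = 95.34°  ·
  (2,5): δ = 17.18°  ✓
  (3,4): δ = 118.29°  ·
  (3,5): δ = 5.77°  ✓
  (4,5): δ = 67.48°  ·
antipodal pairs: 4

count = 4; pairs: (0,3), (1,4), (2,5), (3,5)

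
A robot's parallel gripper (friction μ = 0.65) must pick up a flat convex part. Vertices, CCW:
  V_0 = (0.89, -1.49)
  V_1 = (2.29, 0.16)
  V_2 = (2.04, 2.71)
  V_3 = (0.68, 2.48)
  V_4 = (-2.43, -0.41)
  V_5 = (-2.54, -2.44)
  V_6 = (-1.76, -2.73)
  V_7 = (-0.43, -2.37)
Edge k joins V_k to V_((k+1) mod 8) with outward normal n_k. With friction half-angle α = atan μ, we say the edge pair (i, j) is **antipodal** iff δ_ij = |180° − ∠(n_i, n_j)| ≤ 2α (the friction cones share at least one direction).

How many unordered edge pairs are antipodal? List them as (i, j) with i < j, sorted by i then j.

count = 13; pairs: (0,2), (0,3), (0,4), (1,3), (1,4), (1,5), (2,5), (2,6), (2,7), (3,5), (3,6), (3,7), (4,7)

α = atan 0.65 = 33.02°;  2α = 66.05°
n_0 = (+0.7625, -0.6470)
n_1 = (+0.9952, +0.0976)
n_2 = (-0.1667, +0.9860)
n_3 = (-0.6807, +0.7325)
n_4 = (-0.9985, +0.0541)
n_5 = (-0.3485, -0.9373)
n_6 = (+0.2613, -0.9653)
n_7 = (+0.5547, -0.8321)
  (0,1): δ = 134.09°  ·
  (0,2): δ = 40.09°  ✓
  (0,3): δ = 6.79°  ✓
  (0,4): δ = 37.21°  ✓
  (0,5): δ = 109.92°  ·
  (0,6): δ = 145.46°  ·
  (0,7): δ = 164.00°  ·
  (1,2): δ = 86.00°  ·
  (1,3): δ = 52.70°  ✓
  (1,4): δ = 8.70°  ✓
  (1,5): δ = 64.01°  ✓
  (1,6): δ = 99.55°  ·
  (1,7): δ = 118.09°  ·
  (2,3): δ = 146.70°  ·
  (2,4): δ = 102.70°  ·
  (2,5): δ = 29.99°  ✓
  (2,6): δ = 5.55°  ✓
  (2,7): δ = 24.09°  ✓
  (3,4): δ = 136.00°  ·
  (3,5): δ = 63.29°  ✓
  (3,6): δ = 27.75°  ✓
  (3,7): δ = 9.21°  ✓
  (4,5): δ = 107.29°  ·
  (4,6): δ = 71.75°  ·
  (4,7): δ = 53.21°  ✓
  (5,6): δ = 144.46°  ·
  (5,7): δ = 125.92°  ·
  (6,7): δ = 161.46°  ·
antipodal pairs: 13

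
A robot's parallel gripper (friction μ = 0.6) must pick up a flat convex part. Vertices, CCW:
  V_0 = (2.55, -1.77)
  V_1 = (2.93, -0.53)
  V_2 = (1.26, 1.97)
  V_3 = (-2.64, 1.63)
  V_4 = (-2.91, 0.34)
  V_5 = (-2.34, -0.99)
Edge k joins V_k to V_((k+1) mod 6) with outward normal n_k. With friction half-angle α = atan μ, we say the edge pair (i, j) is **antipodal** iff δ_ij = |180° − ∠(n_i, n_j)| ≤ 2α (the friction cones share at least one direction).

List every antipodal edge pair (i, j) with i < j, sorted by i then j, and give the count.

count = 6; pairs: (0,3), (0,4), (1,3), (1,4), (1,5), (2,5)

α = atan 0.6 = 30.96°;  2α = 61.93°
n_0 = (+0.9561, -0.2930)
n_1 = (+0.8315, +0.5555)
n_2 = (-0.0869, +0.9962)
n_3 = (-0.9788, +0.2049)
n_4 = (-0.9191, -0.3939)
n_5 = (-0.1575, -0.9875)
  (0,1): δ = 129.22°  ·
  (0,2): δ = 67.98°  ·
  (0,3): δ = 5.22°  ✓
  (0,4): δ = 40.24°  ✓
  (0,5): δ = 97.97°  ·
  (1,2): δ = 118.76°  ·
  (1,3): δ = 45.56°  ✓
  (1,4): δ = 10.54°  ✓
  (1,5): δ = 47.19°  ✓
  (2,3): δ = 106.80°  ·
  (2,4): δ = 71.78°  ·
  (2,5): δ = 14.05°  ✓
  (3,4): δ = 144.98°  ·
  (3,5): δ = 87.24°  ·
  (4,5): δ = 122.26°  ·
antipodal pairs: 6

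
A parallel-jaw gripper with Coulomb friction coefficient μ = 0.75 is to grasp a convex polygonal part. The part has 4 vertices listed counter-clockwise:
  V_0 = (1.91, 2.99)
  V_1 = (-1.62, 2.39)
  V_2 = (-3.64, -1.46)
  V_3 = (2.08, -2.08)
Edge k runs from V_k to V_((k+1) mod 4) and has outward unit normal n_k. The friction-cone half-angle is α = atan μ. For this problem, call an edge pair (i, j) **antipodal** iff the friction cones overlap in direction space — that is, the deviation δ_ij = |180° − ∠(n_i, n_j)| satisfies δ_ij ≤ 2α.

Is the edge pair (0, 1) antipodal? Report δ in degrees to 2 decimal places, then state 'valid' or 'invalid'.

δ = 127.33°, invalid

α = atan 0.75 = 36.87°;  2α = 73.74°
edge 0: e_0 = (-3.53, -0.60);  n_0 = (-0.1676, +0.9859)
edge 1: e_1 = (-2.02, -3.85);  n_1 = (-0.8855, +0.4646)
∠(n_0, n_1) = 52.67°
δ = |180° − 52.67°| = 127.33°
127.33° > 2α = 73.74°  →  invalid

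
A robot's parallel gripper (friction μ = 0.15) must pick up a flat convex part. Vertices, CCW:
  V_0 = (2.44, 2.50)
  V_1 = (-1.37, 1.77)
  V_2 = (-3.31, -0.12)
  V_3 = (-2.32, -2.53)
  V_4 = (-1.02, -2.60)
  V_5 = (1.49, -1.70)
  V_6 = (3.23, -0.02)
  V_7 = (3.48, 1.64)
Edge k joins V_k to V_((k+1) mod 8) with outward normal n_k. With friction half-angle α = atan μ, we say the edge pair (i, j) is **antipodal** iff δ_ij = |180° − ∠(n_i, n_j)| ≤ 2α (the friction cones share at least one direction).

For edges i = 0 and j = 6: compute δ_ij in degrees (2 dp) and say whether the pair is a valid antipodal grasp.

δ = 70.59°, invalid

α = atan 0.15 = 8.53°;  2α = 17.06°
edge 0: e_0 = (-3.81, -0.73);  n_0 = (-0.1882, +0.9821)
edge 6: e_6 = (+0.25, +1.66);  n_6 = (+0.9888, -0.1489)
∠(n_0, n_6) = 109.41°
δ = |180° − 109.41°| = 70.59°
70.59° > 2α = 17.06°  →  invalid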